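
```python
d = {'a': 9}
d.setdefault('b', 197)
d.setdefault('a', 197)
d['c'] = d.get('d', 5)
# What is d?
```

After line 1: d = {'a': 9}
After line 2 (setdefault adds 'b'=197): d = {'a': 9, 'b': 197}
After line 3 (setdefault 'a' no-op, already exists): d = {'a': 9, 'b': 197}
After line 4 (get('d', 5) returns default since 'd' not in d): d = {'a': 9, 'b': 197, 'c': 5}

{'a': 9, 'b': 197, 'c': 5}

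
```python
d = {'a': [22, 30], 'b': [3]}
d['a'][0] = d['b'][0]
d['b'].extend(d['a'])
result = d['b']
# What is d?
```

After line 1: d = {'a': [22, 30], 'b': [3]}
After line 2 (a[0] = b[0] = 3): d = {'a': [3, 30], 'b': [3]}
After line 3 (b.extend(a) appends [3, 30]): d = {'a': [3, 30], 'b': [3, 3, 30]}
After line 4: result = d['b'] = [3, 3, 30]

{'a': [3, 30], 'b': [3, 3, 30]}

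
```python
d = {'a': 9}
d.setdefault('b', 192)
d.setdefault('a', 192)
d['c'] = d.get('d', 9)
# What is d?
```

After line 1: d = {'a': 9}
After line 2 (setdefault adds 'b'=192): d = {'a': 9, 'b': 192}
After line 3 (setdefault 'a' no-op, already exists): d = {'a': 9, 'b': 192}
After line 4 (get('d', 9) returns default since 'd' not in d): d = {'a': 9, 'b': 192, 'c': 9}

{'a': 9, 'b': 192, 'c': 9}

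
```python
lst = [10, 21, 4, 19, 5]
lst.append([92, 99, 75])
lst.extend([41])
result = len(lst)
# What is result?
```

After line 1: lst = [10, 21, 4, 19, 5]
After line 2 (append adds [92, 99, 75] as single element): lst = [10, 21, 4, 19, 5, [92, 99, 75]]
After line 3 (extend unpacks [41], adds 41): lst = [10, 21, 4, 19, 5, [92, 99, 75], 41]
After line 4: result = len(lst) = 7

7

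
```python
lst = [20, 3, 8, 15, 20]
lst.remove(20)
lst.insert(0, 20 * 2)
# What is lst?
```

After line 1: lst = [20, 3, 8, 15, 20]
After line 2 (remove first 20): lst = [3, 8, 15, 20]
After line 3 (insert 40 at index 0): lst = [40, 3, 8, 15, 20]

[40, 3, 8, 15, 20]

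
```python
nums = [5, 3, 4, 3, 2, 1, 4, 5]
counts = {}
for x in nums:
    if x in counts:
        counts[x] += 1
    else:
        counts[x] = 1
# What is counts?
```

Initial: counts = {}, nums = [5, 3, 4, 3, 2, 1, 4, 5]
See 5: counts = {5: 1}
See 3: counts = {5: 1, 3: 1}
See 4: counts = {5: 1, 3: 1, 4: 1}
See 3: counts = {5: 1, 3: 2, 4: 1}
See 2: counts = {5: 1, 3: 2, 4: 1, 2: 1}
See 1: counts = {5: 1, 3: 2, 4: 1, 2: 1, 1: 1}
See 4: counts = {5: 1, 3: 2, 4: 2, 2: 1, 1: 1}
See 5: counts = {5: 2, 3: 2, 4: 2, 2: 1, 1: 1}

{5: 2, 3: 2, 4: 2, 2: 1, 1: 1}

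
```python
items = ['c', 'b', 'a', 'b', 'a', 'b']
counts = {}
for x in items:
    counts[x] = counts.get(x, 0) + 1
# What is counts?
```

Initial: counts = {}, items = ['c', 'b', 'a', 'b', 'a', 'b']
See 'c': counts = {'c': 1}
See 'b': counts = {'c': 1, 'b': 1}
See 'a': counts = {'c': 1, 'b': 1, 'a': 1}
See 'b': counts = {'c': 1, 'b': 2, 'a': 1}
See 'a': counts = {'c': 1, 'b': 2, 'a': 2}
See 'b': counts = {'c': 1, 'b': 3, 'a': 2}

{'c': 1, 'b': 3, 'a': 2}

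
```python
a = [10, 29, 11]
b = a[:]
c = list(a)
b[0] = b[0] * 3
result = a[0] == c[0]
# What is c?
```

After line 1: a = [10, 29, 11]
After line 2 (b = a[:], copy): a = [10, 29, 11], b = [10, 29, 11]
After line 3 (c = list(a) is a copy, new object): c = [10, 29, 11]
After line 4 (b[0] = 10 * 3 = 30; only b mutates (copy)): a = [10, 29, 11], b = [30, 29, 11], c = [10, 29, 11]
After line 5 (a[0] = 10, c[0] = 10; result = True)

[10, 29, 11]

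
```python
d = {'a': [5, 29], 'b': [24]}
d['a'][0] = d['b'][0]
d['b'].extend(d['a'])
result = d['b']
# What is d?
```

After line 1: d = {'a': [5, 29], 'b': [24]}
After line 2 (a[0] = b[0] = 24): d = {'a': [24, 29], 'b': [24]}
After line 3 (b.extend(a) appends [24, 29]): d = {'a': [24, 29], 'b': [24, 24, 29]}
After line 4: result = d['b'] = [24, 24, 29]

{'a': [24, 29], 'b': [24, 24, 29]}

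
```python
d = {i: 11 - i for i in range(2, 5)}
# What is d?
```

{2: 9, 3: 8, 4: 7}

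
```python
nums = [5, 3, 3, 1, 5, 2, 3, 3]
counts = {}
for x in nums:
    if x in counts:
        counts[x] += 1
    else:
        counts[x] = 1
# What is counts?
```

Initial: counts = {}, nums = [5, 3, 3, 1, 5, 2, 3, 3]
See 5: counts = {5: 1}
See 3: counts = {5: 1, 3: 1}
See 3: counts = {5: 1, 3: 2}
See 1: counts = {5: 1, 3: 2, 1: 1}
See 5: counts = {5: 2, 3: 2, 1: 1}
See 2: counts = {5: 2, 3: 2, 1: 1, 2: 1}
See 3: counts = {5: 2, 3: 3, 1: 1, 2: 1}
See 3: counts = {5: 2, 3: 4, 1: 1, 2: 1}

{5: 2, 3: 4, 1: 1, 2: 1}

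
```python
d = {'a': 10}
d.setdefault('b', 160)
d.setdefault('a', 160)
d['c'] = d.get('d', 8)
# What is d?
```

After line 1: d = {'a': 10}
After line 2 (setdefault adds 'b'=160): d = {'a': 10, 'b': 160}
After line 3 (setdefault 'a' no-op, already exists): d = {'a': 10, 'b': 160}
After line 4 (get('d', 8) returns default since 'd' not in d): d = {'a': 10, 'b': 160, 'c': 8}

{'a': 10, 'b': 160, 'c': 8}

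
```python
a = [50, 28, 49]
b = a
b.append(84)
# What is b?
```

After line 1: a = [50, 28, 49]
After line 2 (b = a is an alias, same object): a = [50, 28, 49], b = [50, 28, 49]
After line 3 (b.append mutates the shared list): a = [50, 28, 49, 84], b = [50, 28, 49, 84]

[50, 28, 49, 84]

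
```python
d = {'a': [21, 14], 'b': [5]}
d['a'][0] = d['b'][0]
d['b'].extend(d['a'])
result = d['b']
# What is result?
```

After line 1: d = {'a': [21, 14], 'b': [5]}
After line 2 (a[0] = b[0] = 5): d = {'a': [5, 14], 'b': [5]}
After line 3 (b.extend(a) appends [5, 14]): d = {'a': [5, 14], 'b': [5, 5, 14]}
After line 4: result = d['b'] = [5, 5, 14]

[5, 5, 14]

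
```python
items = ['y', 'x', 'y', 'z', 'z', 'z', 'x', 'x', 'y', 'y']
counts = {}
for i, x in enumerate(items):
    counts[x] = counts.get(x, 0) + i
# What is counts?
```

Initial: counts = {}, items = ['y', 'x', 'y', 'z', 'z', 'z', 'x', 'x', 'y', 'y']
i=0, x='y': counts = {'y': 0}
i=1, x='x': counts = {'y': 0, 'x': 1}
i=2, x='y': counts = {'y': 2, 'x': 1}
i=3, x='z': counts = {'y': 2, 'x': 1, 'z': 3}
i=4, x='z': counts = {'y': 2, 'x': 1, 'z': 7}
i=5, x='z': counts = {'y': 2, 'x': 1, 'z': 12}
i=6, x='x': counts = {'y': 2, 'x': 7, 'z': 12}
i=7, x='x': counts = {'y': 2, 'x': 14, 'z': 12}
i=8, x='y': counts = {'y': 10, 'x': 14, 'z': 12}
i=9, x='y': counts = {'y': 19, 'x': 14, 'z': 12}

{'y': 19, 'x': 14, 'z': 12}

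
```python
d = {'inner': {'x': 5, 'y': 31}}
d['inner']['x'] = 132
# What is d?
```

After line 1: d = {'inner': {'x': 5, 'y': 31}}
After line 2 (inner x overwritten): d = {'inner': {'x': 132, 'y': 31}}

{'inner': {'x': 132, 'y': 31}}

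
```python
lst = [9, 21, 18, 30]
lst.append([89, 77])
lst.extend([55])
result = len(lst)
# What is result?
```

After line 1: lst = [9, 21, 18, 30]
After line 2 (append adds [89, 77] as single element): lst = [9, 21, 18, 30, [89, 77]]
After line 3 (extend unpacks [55], adds 55): lst = [9, 21, 18, 30, [89, 77], 55]
After line 4: result = len(lst) = 6

6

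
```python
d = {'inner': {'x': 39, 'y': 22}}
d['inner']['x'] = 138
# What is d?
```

After line 1: d = {'inner': {'x': 39, 'y': 22}}
After line 2 (inner x overwritten): d = {'inner': {'x': 138, 'y': 22}}

{'inner': {'x': 138, 'y': 22}}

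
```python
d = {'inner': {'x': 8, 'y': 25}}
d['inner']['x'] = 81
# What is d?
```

After line 1: d = {'inner': {'x': 8, 'y': 25}}
After line 2 (inner x overwritten): d = {'inner': {'x': 81, 'y': 25}}

{'inner': {'x': 81, 'y': 25}}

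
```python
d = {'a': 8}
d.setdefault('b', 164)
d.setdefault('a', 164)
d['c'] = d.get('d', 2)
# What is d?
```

After line 1: d = {'a': 8}
After line 2 (setdefault adds 'b'=164): d = {'a': 8, 'b': 164}
After line 3 (setdefault 'a' no-op, already exists): d = {'a': 8, 'b': 164}
After line 4 (get('d', 2) returns default since 'd' not in d): d = {'a': 8, 'b': 164, 'c': 2}

{'a': 8, 'b': 164, 'c': 2}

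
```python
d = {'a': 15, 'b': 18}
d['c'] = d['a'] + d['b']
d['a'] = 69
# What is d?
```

After line 1: d = {'a': 15, 'b': 18}
After line 2 (d['c'] = 15 + 18): d = {'a': 15, 'b': 18, 'c': 33}
After line 3: d = {'a': 69, 'b': 18, 'c': 33}

{'a': 69, 'b': 18, 'c': 33}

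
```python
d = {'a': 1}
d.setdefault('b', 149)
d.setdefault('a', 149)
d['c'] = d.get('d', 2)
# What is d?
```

After line 1: d = {'a': 1}
After line 2 (setdefault adds 'b'=149): d = {'a': 1, 'b': 149}
After line 3 (setdefault 'a' no-op, already exists): d = {'a': 1, 'b': 149}
After line 4 (get('d', 2) returns default since 'd' not in d): d = {'a': 1, 'b': 149, 'c': 2}

{'a': 1, 'b': 149, 'c': 2}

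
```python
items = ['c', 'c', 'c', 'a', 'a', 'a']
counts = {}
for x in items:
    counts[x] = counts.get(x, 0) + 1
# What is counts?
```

Initial: counts = {}, items = ['c', 'c', 'c', 'a', 'a', 'a']
See 'c': counts = {'c': 1}
See 'c': counts = {'c': 2}
See 'c': counts = {'c': 3}
See 'a': counts = {'c': 3, 'a': 1}
See 'a': counts = {'c': 3, 'a': 2}
See 'a': counts = {'c': 3, 'a': 3}

{'c': 3, 'a': 3}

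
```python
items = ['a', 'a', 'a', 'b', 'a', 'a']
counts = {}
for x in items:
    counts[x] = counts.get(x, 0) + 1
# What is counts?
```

Initial: counts = {}, items = ['a', 'a', 'a', 'b', 'a', 'a']
See 'a': counts = {'a': 1}
See 'a': counts = {'a': 2}
See 'a': counts = {'a': 3}
See 'b': counts = {'a': 3, 'b': 1}
See 'a': counts = {'a': 4, 'b': 1}
See 'a': counts = {'a': 5, 'b': 1}

{'a': 5, 'b': 1}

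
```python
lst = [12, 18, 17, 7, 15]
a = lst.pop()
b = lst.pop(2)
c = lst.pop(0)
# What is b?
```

After line 1: lst = [12, 18, 17, 7, 15]
After line 2 (pop() -> a = 15): lst = [12, 18, 17, 7]
After line 3 (pop(2) -> b = 17): lst = [12, 18, 7]
After line 4 (pop(0) -> c = 12): lst = [18, 7]

17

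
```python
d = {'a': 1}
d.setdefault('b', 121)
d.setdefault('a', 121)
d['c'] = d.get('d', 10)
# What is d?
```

After line 1: d = {'a': 1}
After line 2 (setdefault adds 'b'=121): d = {'a': 1, 'b': 121}
After line 3 (setdefault 'a' no-op, already exists): d = {'a': 1, 'b': 121}
After line 4 (get('d', 10) returns default since 'd' not in d): d = {'a': 1, 'b': 121, 'c': 10}

{'a': 1, 'b': 121, 'c': 10}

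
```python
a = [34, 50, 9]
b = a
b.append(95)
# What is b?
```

After line 1: a = [34, 50, 9]
After line 2 (b = a is an alias, same object): a = [34, 50, 9], b = [34, 50, 9]
After line 3 (b.append mutates the shared list): a = [34, 50, 9, 95], b = [34, 50, 9, 95]

[34, 50, 9, 95]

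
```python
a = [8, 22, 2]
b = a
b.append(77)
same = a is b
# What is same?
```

After line 1: a = [8, 22, 2]
After line 2 (b = a is an alias, same object): a = [8, 22, 2], b = [8, 22, 2]
After line 3 (b.append mutates the shared list): a = [8, 22, 2, 77], b = [8, 22, 2, 77]
After line 4 (same = a is b; same object -> True): same = True

True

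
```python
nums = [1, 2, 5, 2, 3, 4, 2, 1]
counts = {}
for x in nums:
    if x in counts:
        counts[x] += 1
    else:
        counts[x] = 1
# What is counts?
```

Initial: counts = {}, nums = [1, 2, 5, 2, 3, 4, 2, 1]
See 1: counts = {1: 1}
See 2: counts = {1: 1, 2: 1}
See 5: counts = {1: 1, 2: 1, 5: 1}
See 2: counts = {1: 1, 2: 2, 5: 1}
See 3: counts = {1: 1, 2: 2, 5: 1, 3: 1}
See 4: counts = {1: 1, 2: 2, 5: 1, 3: 1, 4: 1}
See 2: counts = {1: 1, 2: 3, 5: 1, 3: 1, 4: 1}
See 1: counts = {1: 2, 2: 3, 5: 1, 3: 1, 4: 1}

{1: 2, 2: 3, 5: 1, 3: 1, 4: 1}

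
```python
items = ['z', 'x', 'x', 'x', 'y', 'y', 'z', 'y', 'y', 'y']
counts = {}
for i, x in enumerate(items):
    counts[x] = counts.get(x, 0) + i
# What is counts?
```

Initial: counts = {}, items = ['z', 'x', 'x', 'x', 'y', 'y', 'z', 'y', 'y', 'y']
i=0, x='z': counts = {'z': 0}
i=1, x='x': counts = {'z': 0, 'x': 1}
i=2, x='x': counts = {'z': 0, 'x': 3}
i=3, x='x': counts = {'z': 0, 'x': 6}
i=4, x='y': counts = {'z': 0, 'x': 6, 'y': 4}
i=5, x='y': counts = {'z': 0, 'x': 6, 'y': 9}
i=6, x='z': counts = {'z': 6, 'x': 6, 'y': 9}
i=7, x='y': counts = {'z': 6, 'x': 6, 'y': 16}
i=8, x='y': counts = {'z': 6, 'x': 6, 'y': 24}
i=9, x='y': counts = {'z': 6, 'x': 6, 'y': 33}

{'z': 6, 'x': 6, 'y': 33}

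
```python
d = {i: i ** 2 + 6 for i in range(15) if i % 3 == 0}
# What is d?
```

{0: 6, 3: 15, 6: 42, 9: 87, 12: 150}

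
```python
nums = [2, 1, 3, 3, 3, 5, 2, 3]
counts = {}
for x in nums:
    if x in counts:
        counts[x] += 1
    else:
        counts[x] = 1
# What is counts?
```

Initial: counts = {}, nums = [2, 1, 3, 3, 3, 5, 2, 3]
See 2: counts = {2: 1}
See 1: counts = {2: 1, 1: 1}
See 3: counts = {2: 1, 1: 1, 3: 1}
See 3: counts = {2: 1, 1: 1, 3: 2}
See 3: counts = {2: 1, 1: 1, 3: 3}
See 5: counts = {2: 1, 1: 1, 3: 3, 5: 1}
See 2: counts = {2: 2, 1: 1, 3: 3, 5: 1}
See 3: counts = {2: 2, 1: 1, 3: 4, 5: 1}

{2: 2, 1: 1, 3: 4, 5: 1}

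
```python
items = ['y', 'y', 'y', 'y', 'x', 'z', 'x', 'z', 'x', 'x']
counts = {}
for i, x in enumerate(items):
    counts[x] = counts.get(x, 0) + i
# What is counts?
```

Initial: counts = {}, items = ['y', 'y', 'y', 'y', 'x', 'z', 'x', 'z', 'x', 'x']
i=0, x='y': counts = {'y': 0}
i=1, x='y': counts = {'y': 1}
i=2, x='y': counts = {'y': 3}
i=3, x='y': counts = {'y': 6}
i=4, x='x': counts = {'y': 6, 'x': 4}
i=5, x='z': counts = {'y': 6, 'x': 4, 'z': 5}
i=6, x='x': counts = {'y': 6, 'x': 10, 'z': 5}
i=7, x='z': counts = {'y': 6, 'x': 10, 'z': 12}
i=8, x='x': counts = {'y': 6, 'x': 18, 'z': 12}
i=9, x='x': counts = {'y': 6, 'x': 27, 'z': 12}

{'y': 6, 'x': 27, 'z': 12}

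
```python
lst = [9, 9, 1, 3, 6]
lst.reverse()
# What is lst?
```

[6, 3, 1, 9, 9]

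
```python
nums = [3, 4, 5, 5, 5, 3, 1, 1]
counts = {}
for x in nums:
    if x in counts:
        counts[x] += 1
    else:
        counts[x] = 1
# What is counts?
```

Initial: counts = {}, nums = [3, 4, 5, 5, 5, 3, 1, 1]
See 3: counts = {3: 1}
See 4: counts = {3: 1, 4: 1}
See 5: counts = {3: 1, 4: 1, 5: 1}
See 5: counts = {3: 1, 4: 1, 5: 2}
See 5: counts = {3: 1, 4: 1, 5: 3}
See 3: counts = {3: 2, 4: 1, 5: 3}
See 1: counts = {3: 2, 4: 1, 5: 3, 1: 1}
See 1: counts = {3: 2, 4: 1, 5: 3, 1: 2}

{3: 2, 4: 1, 5: 3, 1: 2}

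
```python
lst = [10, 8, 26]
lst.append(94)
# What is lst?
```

[10, 8, 26, 94]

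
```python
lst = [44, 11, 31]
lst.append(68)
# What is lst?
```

[44, 11, 31, 68]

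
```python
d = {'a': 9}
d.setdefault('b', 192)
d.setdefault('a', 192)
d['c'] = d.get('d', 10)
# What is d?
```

After line 1: d = {'a': 9}
After line 2 (setdefault adds 'b'=192): d = {'a': 9, 'b': 192}
After line 3 (setdefault 'a' no-op, already exists): d = {'a': 9, 'b': 192}
After line 4 (get('d', 10) returns default since 'd' not in d): d = {'a': 9, 'b': 192, 'c': 10}

{'a': 9, 'b': 192, 'c': 10}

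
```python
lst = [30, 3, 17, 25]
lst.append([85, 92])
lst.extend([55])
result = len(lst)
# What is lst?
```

After line 1: lst = [30, 3, 17, 25]
After line 2 (append adds [85, 92] as single element): lst = [30, 3, 17, 25, [85, 92]]
After line 3 (extend unpacks [55], adds 55): lst = [30, 3, 17, 25, [85, 92], 55]
After line 4: result = len(lst) = 6

[30, 3, 17, 25, [85, 92], 55]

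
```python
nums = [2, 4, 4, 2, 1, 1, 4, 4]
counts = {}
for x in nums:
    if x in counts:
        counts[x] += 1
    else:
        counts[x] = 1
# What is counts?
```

Initial: counts = {}, nums = [2, 4, 4, 2, 1, 1, 4, 4]
See 2: counts = {2: 1}
See 4: counts = {2: 1, 4: 1}
See 4: counts = {2: 1, 4: 2}
See 2: counts = {2: 2, 4: 2}
See 1: counts = {2: 2, 4: 2, 1: 1}
See 1: counts = {2: 2, 4: 2, 1: 2}
See 4: counts = {2: 2, 4: 3, 1: 2}
See 4: counts = {2: 2, 4: 4, 1: 2}

{2: 2, 4: 4, 1: 2}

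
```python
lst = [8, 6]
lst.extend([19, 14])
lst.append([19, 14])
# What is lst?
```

After line 1: lst = [8, 6]
After line 2 (extend unpacks [19, 14]): lst = [8, 6, 19, 14]
After line 3 (append adds [19, 14] as single element): lst = [8, 6, 19, 14, [19, 14]]

[8, 6, 19, 14, [19, 14]]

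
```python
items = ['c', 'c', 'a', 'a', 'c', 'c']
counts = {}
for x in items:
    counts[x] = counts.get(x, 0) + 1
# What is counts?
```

Initial: counts = {}, items = ['c', 'c', 'a', 'a', 'c', 'c']
See 'c': counts = {'c': 1}
See 'c': counts = {'c': 2}
See 'a': counts = {'c': 2, 'a': 1}
See 'a': counts = {'c': 2, 'a': 2}
See 'c': counts = {'c': 3, 'a': 2}
See 'c': counts = {'c': 4, 'a': 2}

{'c': 4, 'a': 2}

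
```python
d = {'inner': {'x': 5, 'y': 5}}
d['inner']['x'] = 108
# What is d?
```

After line 1: d = {'inner': {'x': 5, 'y': 5}}
After line 2 (inner x overwritten): d = {'inner': {'x': 108, 'y': 5}}

{'inner': {'x': 108, 'y': 5}}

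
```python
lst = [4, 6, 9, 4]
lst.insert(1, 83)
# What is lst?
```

[4, 83, 6, 9, 4]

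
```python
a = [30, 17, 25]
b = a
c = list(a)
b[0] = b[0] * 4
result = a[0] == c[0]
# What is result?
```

After line 1: a = [30, 17, 25]
After line 2 (b = a, alias): a = [30, 17, 25], b = [30, 17, 25]
After line 3 (c = list(a) is a copy, new object): c = [30, 17, 25]
After line 4 (b[0] = 30 * 4 = 120; mutates shared a/b): a = b = [120, 17, 25], c = [30, 17, 25]
After line 5 (a[0] = 120, c[0] = 30; result = False)

False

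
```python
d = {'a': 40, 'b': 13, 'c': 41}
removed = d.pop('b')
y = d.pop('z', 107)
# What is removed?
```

After line 1: d = {'a': 40, 'b': 13, 'c': 41}
After line 2 (pop 'b' returns 13): d = {'a': 40, 'c': 41}, removed = 13
After line 3 (pop 'z' missing, returns default 107): d = {'a': 40, 'c': 41}, y = 107

13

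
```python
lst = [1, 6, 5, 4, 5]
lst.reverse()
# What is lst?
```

[5, 4, 5, 6, 1]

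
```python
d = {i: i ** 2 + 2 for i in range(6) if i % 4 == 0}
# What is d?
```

{0: 2, 4: 18}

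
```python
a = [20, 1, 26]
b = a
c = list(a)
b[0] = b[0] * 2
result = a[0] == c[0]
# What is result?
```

After line 1: a = [20, 1, 26]
After line 2 (b = a, alias): a = [20, 1, 26], b = [20, 1, 26]
After line 3 (c = list(a) is a copy, new object): c = [20, 1, 26]
After line 4 (b[0] = 20 * 2 = 40; mutates shared a/b): a = b = [40, 1, 26], c = [20, 1, 26]
After line 5 (a[0] = 40, c[0] = 20; result = False)

False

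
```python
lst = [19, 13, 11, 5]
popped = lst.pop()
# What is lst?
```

[19, 13, 11]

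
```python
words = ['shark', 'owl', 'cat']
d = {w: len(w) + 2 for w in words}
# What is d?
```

{'shark': 7, 'owl': 5, 'cat': 5}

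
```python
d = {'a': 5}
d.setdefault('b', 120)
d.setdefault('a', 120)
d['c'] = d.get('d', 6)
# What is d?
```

After line 1: d = {'a': 5}
After line 2 (setdefault adds 'b'=120): d = {'a': 5, 'b': 120}
After line 3 (setdefault 'a' no-op, already exists): d = {'a': 5, 'b': 120}
After line 4 (get('d', 6) returns default since 'd' not in d): d = {'a': 5, 'b': 120, 'c': 6}

{'a': 5, 'b': 120, 'c': 6}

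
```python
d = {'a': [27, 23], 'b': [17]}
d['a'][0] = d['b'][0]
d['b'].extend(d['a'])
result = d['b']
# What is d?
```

After line 1: d = {'a': [27, 23], 'b': [17]}
After line 2 (a[0] = b[0] = 17): d = {'a': [17, 23], 'b': [17]}
After line 3 (b.extend(a) appends [17, 23]): d = {'a': [17, 23], 'b': [17, 17, 23]}
After line 4: result = d['b'] = [17, 17, 23]

{'a': [17, 23], 'b': [17, 17, 23]}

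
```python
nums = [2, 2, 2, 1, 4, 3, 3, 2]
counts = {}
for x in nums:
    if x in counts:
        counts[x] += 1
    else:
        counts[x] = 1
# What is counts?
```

Initial: counts = {}, nums = [2, 2, 2, 1, 4, 3, 3, 2]
See 2: counts = {2: 1}
See 2: counts = {2: 2}
See 2: counts = {2: 3}
See 1: counts = {2: 3, 1: 1}
See 4: counts = {2: 3, 1: 1, 4: 1}
See 3: counts = {2: 3, 1: 1, 4: 1, 3: 1}
See 3: counts = {2: 3, 1: 1, 4: 1, 3: 2}
See 2: counts = {2: 4, 1: 1, 4: 1, 3: 2}

{2: 4, 1: 1, 4: 1, 3: 2}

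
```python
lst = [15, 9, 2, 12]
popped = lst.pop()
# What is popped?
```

12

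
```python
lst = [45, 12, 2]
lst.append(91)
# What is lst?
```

[45, 12, 2, 91]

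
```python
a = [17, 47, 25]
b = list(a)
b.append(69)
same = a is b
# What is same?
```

After line 1: a = [17, 47, 25]
After line 2 (b = list(a) is a shallow copy, new object): a = [17, 47, 25], b = [17, 47, 25]
After line 3 (append only mutates b): a = [17, 47, 25], b = [17, 47, 25, 69]
After line 4 (same = a is b; different objects -> False): same = False

False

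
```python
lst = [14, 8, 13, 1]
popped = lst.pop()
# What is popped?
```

1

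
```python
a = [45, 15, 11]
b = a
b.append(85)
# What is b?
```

After line 1: a = [45, 15, 11]
After line 2 (b = a is an alias, same object): a = [45, 15, 11], b = [45, 15, 11]
After line 3 (b.append mutates the shared list): a = [45, 15, 11, 85], b = [45, 15, 11, 85]

[45, 15, 11, 85]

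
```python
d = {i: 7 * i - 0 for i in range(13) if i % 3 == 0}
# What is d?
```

{0: 0, 3: 21, 6: 42, 9: 63, 12: 84}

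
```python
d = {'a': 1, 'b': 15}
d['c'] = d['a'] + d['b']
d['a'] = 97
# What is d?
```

After line 1: d = {'a': 1, 'b': 15}
After line 2 (d['c'] = 1 + 15): d = {'a': 1, 'b': 15, 'c': 16}
After line 3: d = {'a': 97, 'b': 15, 'c': 16}

{'a': 97, 'b': 15, 'c': 16}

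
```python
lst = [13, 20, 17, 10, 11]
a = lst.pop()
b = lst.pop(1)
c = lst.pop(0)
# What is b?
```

After line 1: lst = [13, 20, 17, 10, 11]
After line 2 (pop() -> a = 11): lst = [13, 20, 17, 10]
After line 3 (pop(1) -> b = 20): lst = [13, 17, 10]
After line 4 (pop(0) -> c = 13): lst = [17, 10]

20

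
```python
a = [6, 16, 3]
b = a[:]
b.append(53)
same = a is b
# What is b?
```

After line 1: a = [6, 16, 3]
After line 2 (b = a[:] is a shallow copy, new object): a = [6, 16, 3], b = [6, 16, 3]
After line 3 (append only mutates b): a = [6, 16, 3], b = [6, 16, 3, 53]
After line 4 (same = a is b; different objects -> False): same = False

[6, 16, 3, 53]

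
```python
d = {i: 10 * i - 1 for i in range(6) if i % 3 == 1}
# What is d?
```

{1: 9, 4: 39}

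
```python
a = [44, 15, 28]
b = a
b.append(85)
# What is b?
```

After line 1: a = [44, 15, 28]
After line 2 (b = a is an alias, same object): a = [44, 15, 28], b = [44, 15, 28]
After line 3 (b.append mutates the shared list): a = [44, 15, 28, 85], b = [44, 15, 28, 85]

[44, 15, 28, 85]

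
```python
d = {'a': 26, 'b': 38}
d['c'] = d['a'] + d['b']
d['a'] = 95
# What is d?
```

After line 1: d = {'a': 26, 'b': 38}
After line 2 (d['c'] = 26 + 38): d = {'a': 26, 'b': 38, 'c': 64}
After line 3: d = {'a': 95, 'b': 38, 'c': 64}

{'a': 95, 'b': 38, 'c': 64}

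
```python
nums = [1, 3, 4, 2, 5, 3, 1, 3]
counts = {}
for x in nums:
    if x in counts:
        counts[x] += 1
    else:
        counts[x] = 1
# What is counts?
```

Initial: counts = {}, nums = [1, 3, 4, 2, 5, 3, 1, 3]
See 1: counts = {1: 1}
See 3: counts = {1: 1, 3: 1}
See 4: counts = {1: 1, 3: 1, 4: 1}
See 2: counts = {1: 1, 3: 1, 4: 1, 2: 1}
See 5: counts = {1: 1, 3: 1, 4: 1, 2: 1, 5: 1}
See 3: counts = {1: 1, 3: 2, 4: 1, 2: 1, 5: 1}
See 1: counts = {1: 2, 3: 2, 4: 1, 2: 1, 5: 1}
See 3: counts = {1: 2, 3: 3, 4: 1, 2: 1, 5: 1}

{1: 2, 3: 3, 4: 1, 2: 1, 5: 1}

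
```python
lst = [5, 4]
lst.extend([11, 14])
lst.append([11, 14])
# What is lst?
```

After line 1: lst = [5, 4]
After line 2 (extend unpacks [11, 14]): lst = [5, 4, 11, 14]
After line 3 (append adds [11, 14] as single element): lst = [5, 4, 11, 14, [11, 14]]

[5, 4, 11, 14, [11, 14]]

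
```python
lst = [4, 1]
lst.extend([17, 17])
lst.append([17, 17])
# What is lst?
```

After line 1: lst = [4, 1]
After line 2 (extend unpacks [17, 17]): lst = [4, 1, 17, 17]
After line 3 (append adds [17, 17] as single element): lst = [4, 1, 17, 17, [17, 17]]

[4, 1, 17, 17, [17, 17]]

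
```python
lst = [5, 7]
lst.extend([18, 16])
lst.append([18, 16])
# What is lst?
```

After line 1: lst = [5, 7]
After line 2 (extend unpacks [18, 16]): lst = [5, 7, 18, 16]
After line 3 (append adds [18, 16] as single element): lst = [5, 7, 18, 16, [18, 16]]

[5, 7, 18, 16, [18, 16]]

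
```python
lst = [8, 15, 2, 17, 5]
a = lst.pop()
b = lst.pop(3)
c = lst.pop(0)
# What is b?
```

After line 1: lst = [8, 15, 2, 17, 5]
After line 2 (pop() -> a = 5): lst = [8, 15, 2, 17]
After line 3 (pop(3) -> b = 17): lst = [8, 15, 2]
After line 4 (pop(0) -> c = 8): lst = [15, 2]

17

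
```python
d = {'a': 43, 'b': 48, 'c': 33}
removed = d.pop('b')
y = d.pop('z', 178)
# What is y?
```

After line 1: d = {'a': 43, 'b': 48, 'c': 33}
After line 2 (pop 'b' returns 48): d = {'a': 43, 'c': 33}, removed = 48
After line 3 (pop 'z' missing, returns default 178): d = {'a': 43, 'c': 33}, y = 178

178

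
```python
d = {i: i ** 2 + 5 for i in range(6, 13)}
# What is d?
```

{6: 41, 7: 54, 8: 69, 9: 86, 10: 105, 11: 126, 12: 149}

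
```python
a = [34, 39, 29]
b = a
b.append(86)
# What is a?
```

After line 1: a = [34, 39, 29]
After line 2 (b = a is an alias, same object): a = [34, 39, 29], b = [34, 39, 29]
After line 3 (b.append mutates the shared list): a = [34, 39, 29, 86], b = [34, 39, 29, 86]

[34, 39, 29, 86]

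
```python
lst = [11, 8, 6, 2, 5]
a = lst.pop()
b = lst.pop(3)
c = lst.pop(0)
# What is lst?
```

After line 1: lst = [11, 8, 6, 2, 5]
After line 2 (pop() -> a = 5): lst = [11, 8, 6, 2]
After line 3 (pop(3) -> b = 2): lst = [11, 8, 6]
After line 4 (pop(0) -> c = 11): lst = [8, 6]

[8, 6]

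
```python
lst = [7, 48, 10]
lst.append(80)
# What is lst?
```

[7, 48, 10, 80]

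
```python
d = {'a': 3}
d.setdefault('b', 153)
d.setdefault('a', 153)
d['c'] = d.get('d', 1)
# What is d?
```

After line 1: d = {'a': 3}
After line 2 (setdefault adds 'b'=153): d = {'a': 3, 'b': 153}
After line 3 (setdefault 'a' no-op, already exists): d = {'a': 3, 'b': 153}
After line 4 (get('d', 1) returns default since 'd' not in d): d = {'a': 3, 'b': 153, 'c': 1}

{'a': 3, 'b': 153, 'c': 1}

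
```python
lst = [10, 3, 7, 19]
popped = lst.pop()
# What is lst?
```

[10, 3, 7]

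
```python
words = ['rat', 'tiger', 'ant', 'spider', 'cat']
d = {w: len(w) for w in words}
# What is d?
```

{'rat': 3, 'tiger': 5, 'ant': 3, 'spider': 6, 'cat': 3}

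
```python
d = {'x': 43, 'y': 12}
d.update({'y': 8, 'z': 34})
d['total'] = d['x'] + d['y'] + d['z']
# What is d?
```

After line 1: d = {'x': 43, 'y': 12}
After line 2 (y overwritten, z added): d = {'x': 43, 'y': 8, 'z': 34}
After line 3 (total = 43 + 8 + 34 = 85): d = {'x': 43, 'y': 8, 'z': 34, 'total': 85}

{'x': 43, 'y': 8, 'z': 34, 'total': 85}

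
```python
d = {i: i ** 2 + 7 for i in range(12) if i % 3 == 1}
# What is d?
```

{1: 8, 4: 23, 7: 56, 10: 107}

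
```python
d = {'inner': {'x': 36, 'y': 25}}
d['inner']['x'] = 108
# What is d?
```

After line 1: d = {'inner': {'x': 36, 'y': 25}}
After line 2 (inner x overwritten): d = {'inner': {'x': 108, 'y': 25}}

{'inner': {'x': 108, 'y': 25}}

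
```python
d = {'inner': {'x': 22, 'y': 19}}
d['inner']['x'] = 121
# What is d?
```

After line 1: d = {'inner': {'x': 22, 'y': 19}}
After line 2 (inner x overwritten): d = {'inner': {'x': 121, 'y': 19}}

{'inner': {'x': 121, 'y': 19}}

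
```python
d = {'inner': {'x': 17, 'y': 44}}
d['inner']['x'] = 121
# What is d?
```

After line 1: d = {'inner': {'x': 17, 'y': 44}}
After line 2 (inner x overwritten): d = {'inner': {'x': 121, 'y': 44}}

{'inner': {'x': 121, 'y': 44}}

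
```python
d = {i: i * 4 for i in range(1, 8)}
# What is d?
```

{1: 4, 2: 8, 3: 12, 4: 16, 5: 20, 6: 24, 7: 28}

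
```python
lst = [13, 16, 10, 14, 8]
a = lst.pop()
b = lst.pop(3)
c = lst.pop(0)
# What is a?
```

After line 1: lst = [13, 16, 10, 14, 8]
After line 2 (pop() -> a = 8): lst = [13, 16, 10, 14]
After line 3 (pop(3) -> b = 14): lst = [13, 16, 10]
After line 4 (pop(0) -> c = 13): lst = [16, 10]

8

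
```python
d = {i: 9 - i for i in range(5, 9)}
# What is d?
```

{5: 4, 6: 3, 7: 2, 8: 1}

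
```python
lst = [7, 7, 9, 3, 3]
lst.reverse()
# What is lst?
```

[3, 3, 9, 7, 7]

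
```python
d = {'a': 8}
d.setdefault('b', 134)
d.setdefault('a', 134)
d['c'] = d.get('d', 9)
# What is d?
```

After line 1: d = {'a': 8}
After line 2 (setdefault adds 'b'=134): d = {'a': 8, 'b': 134}
After line 3 (setdefault 'a' no-op, already exists): d = {'a': 8, 'b': 134}
After line 4 (get('d', 9) returns default since 'd' not in d): d = {'a': 8, 'b': 134, 'c': 9}

{'a': 8, 'b': 134, 'c': 9}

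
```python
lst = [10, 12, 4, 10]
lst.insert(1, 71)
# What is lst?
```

[10, 71, 12, 4, 10]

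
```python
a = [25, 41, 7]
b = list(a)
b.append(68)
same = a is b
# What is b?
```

After line 1: a = [25, 41, 7]
After line 2 (b = list(a) is a shallow copy, new object): a = [25, 41, 7], b = [25, 41, 7]
After line 3 (append only mutates b): a = [25, 41, 7], b = [25, 41, 7, 68]
After line 4 (same = a is b; different objects -> False): same = False

[25, 41, 7, 68]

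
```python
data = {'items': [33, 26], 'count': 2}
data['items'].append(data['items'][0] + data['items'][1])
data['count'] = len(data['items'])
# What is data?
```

After line 1: data = {'items': [33, 26], 'count': 2}
After line 2 (append 33 + 26 = 59): data = {'items': [33, 26, 59], 'count': 2}
After line 3 (count = len(items) = 3): data = {'items': [33, 26, 59], 'count': 3}

{'items': [33, 26, 59], 'count': 3}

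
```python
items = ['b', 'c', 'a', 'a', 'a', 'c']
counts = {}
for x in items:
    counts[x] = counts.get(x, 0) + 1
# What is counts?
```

Initial: counts = {}, items = ['b', 'c', 'a', 'a', 'a', 'c']
See 'b': counts = {'b': 1}
See 'c': counts = {'b': 1, 'c': 1}
See 'a': counts = {'b': 1, 'c': 1, 'a': 1}
See 'a': counts = {'b': 1, 'c': 1, 'a': 2}
See 'a': counts = {'b': 1, 'c': 1, 'a': 3}
See 'c': counts = {'b': 1, 'c': 2, 'a': 3}

{'b': 1, 'c': 2, 'a': 3}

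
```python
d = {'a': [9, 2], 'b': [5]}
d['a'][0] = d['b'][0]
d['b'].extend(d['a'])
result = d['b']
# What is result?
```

After line 1: d = {'a': [9, 2], 'b': [5]}
After line 2 (a[0] = b[0] = 5): d = {'a': [5, 2], 'b': [5]}
After line 3 (b.extend(a) appends [5, 2]): d = {'a': [5, 2], 'b': [5, 5, 2]}
After line 4: result = d['b'] = [5, 5, 2]

[5, 5, 2]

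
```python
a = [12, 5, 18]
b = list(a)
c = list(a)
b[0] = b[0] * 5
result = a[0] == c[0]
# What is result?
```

After line 1: a = [12, 5, 18]
After line 2 (b = list(a), copy): a = [12, 5, 18], b = [12, 5, 18]
After line 3 (c = list(a) is a copy, new object): c = [12, 5, 18]
After line 4 (b[0] = 12 * 5 = 60; only b mutates (copy)): a = [12, 5, 18], b = [60, 5, 18], c = [12, 5, 18]
After line 5 (a[0] = 12, c[0] = 12; result = True)

True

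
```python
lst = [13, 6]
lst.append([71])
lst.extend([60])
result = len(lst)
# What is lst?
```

After line 1: lst = [13, 6]
After line 2 (append adds [71] as single element): lst = [13, 6, [71]]
After line 3 (extend unpacks [60], adds 60): lst = [13, 6, [71], 60]
After line 4: result = len(lst) = 4

[13, 6, [71], 60]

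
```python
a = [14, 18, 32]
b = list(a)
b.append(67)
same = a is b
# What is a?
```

After line 1: a = [14, 18, 32]
After line 2 (b = list(a) is a shallow copy, new object): a = [14, 18, 32], b = [14, 18, 32]
After line 3 (append only mutates b): a = [14, 18, 32], b = [14, 18, 32, 67]
After line 4 (same = a is b; different objects -> False): same = False

[14, 18, 32]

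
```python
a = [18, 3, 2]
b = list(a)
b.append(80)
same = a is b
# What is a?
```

After line 1: a = [18, 3, 2]
After line 2 (b = list(a) is a shallow copy, new object): a = [18, 3, 2], b = [18, 3, 2]
After line 3 (append only mutates b): a = [18, 3, 2], b = [18, 3, 2, 80]
After line 4 (same = a is b; different objects -> False): same = False

[18, 3, 2]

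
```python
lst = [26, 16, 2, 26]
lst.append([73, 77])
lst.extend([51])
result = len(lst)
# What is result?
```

After line 1: lst = [26, 16, 2, 26]
After line 2 (append adds [73, 77] as single element): lst = [26, 16, 2, 26, [73, 77]]
After line 3 (extend unpacks [51], adds 51): lst = [26, 16, 2, 26, [73, 77], 51]
After line 4: result = len(lst) = 6

6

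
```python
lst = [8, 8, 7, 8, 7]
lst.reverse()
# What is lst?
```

[7, 8, 7, 8, 8]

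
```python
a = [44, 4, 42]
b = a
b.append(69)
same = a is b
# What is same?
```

After line 1: a = [44, 4, 42]
After line 2 (b = a is an alias, same object): a = [44, 4, 42], b = [44, 4, 42]
After line 3 (b.append mutates the shared list): a = [44, 4, 42, 69], b = [44, 4, 42, 69]
After line 4 (same = a is b; same object -> True): same = True

True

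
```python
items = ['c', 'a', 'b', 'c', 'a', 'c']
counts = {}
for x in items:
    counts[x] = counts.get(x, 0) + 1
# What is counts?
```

Initial: counts = {}, items = ['c', 'a', 'b', 'c', 'a', 'c']
See 'c': counts = {'c': 1}
See 'a': counts = {'c': 1, 'a': 1}
See 'b': counts = {'c': 1, 'a': 1, 'b': 1}
See 'c': counts = {'c': 2, 'a': 1, 'b': 1}
See 'a': counts = {'c': 2, 'a': 2, 'b': 1}
See 'c': counts = {'c': 3, 'a': 2, 'b': 1}

{'c': 3, 'a': 2, 'b': 1}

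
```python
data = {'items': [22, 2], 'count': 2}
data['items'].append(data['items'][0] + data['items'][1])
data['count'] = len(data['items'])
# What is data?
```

After line 1: data = {'items': [22, 2], 'count': 2}
After line 2 (append 22 + 2 = 24): data = {'items': [22, 2, 24], 'count': 2}
After line 3 (count = len(items) = 3): data = {'items': [22, 2, 24], 'count': 3}

{'items': [22, 2, 24], 'count': 3}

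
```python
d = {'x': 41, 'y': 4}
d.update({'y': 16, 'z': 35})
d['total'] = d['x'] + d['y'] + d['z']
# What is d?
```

After line 1: d = {'x': 41, 'y': 4}
After line 2 (y overwritten, z added): d = {'x': 41, 'y': 16, 'z': 35}
After line 3 (total = 41 + 16 + 35 = 92): d = {'x': 41, 'y': 16, 'z': 35, 'total': 92}

{'x': 41, 'y': 16, 'z': 35, 'total': 92}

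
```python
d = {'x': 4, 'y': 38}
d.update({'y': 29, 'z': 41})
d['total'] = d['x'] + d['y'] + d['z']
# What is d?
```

After line 1: d = {'x': 4, 'y': 38}
After line 2 (y overwritten, z added): d = {'x': 4, 'y': 29, 'z': 41}
After line 3 (total = 4 + 29 + 41 = 74): d = {'x': 4, 'y': 29, 'z': 41, 'total': 74}

{'x': 4, 'y': 29, 'z': 41, 'total': 74}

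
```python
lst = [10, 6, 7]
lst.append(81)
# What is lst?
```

[10, 6, 7, 81]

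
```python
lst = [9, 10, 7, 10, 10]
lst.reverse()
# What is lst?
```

[10, 10, 7, 10, 9]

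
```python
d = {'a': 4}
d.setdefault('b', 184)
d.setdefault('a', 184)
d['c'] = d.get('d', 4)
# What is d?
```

After line 1: d = {'a': 4}
After line 2 (setdefault adds 'b'=184): d = {'a': 4, 'b': 184}
After line 3 (setdefault 'a' no-op, already exists): d = {'a': 4, 'b': 184}
After line 4 (get('d', 4) returns default since 'd' not in d): d = {'a': 4, 'b': 184, 'c': 4}

{'a': 4, 'b': 184, 'c': 4}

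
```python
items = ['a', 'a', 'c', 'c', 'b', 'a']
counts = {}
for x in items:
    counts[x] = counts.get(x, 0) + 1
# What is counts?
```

Initial: counts = {}, items = ['a', 'a', 'c', 'c', 'b', 'a']
See 'a': counts = {'a': 1}
See 'a': counts = {'a': 2}
See 'c': counts = {'a': 2, 'c': 1}
See 'c': counts = {'a': 2, 'c': 2}
See 'b': counts = {'a': 2, 'c': 2, 'b': 1}
See 'a': counts = {'a': 3, 'c': 2, 'b': 1}

{'a': 3, 'c': 2, 'b': 1}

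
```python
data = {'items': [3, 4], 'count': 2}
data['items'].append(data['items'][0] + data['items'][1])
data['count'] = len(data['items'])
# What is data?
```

After line 1: data = {'items': [3, 4], 'count': 2}
After line 2 (append 3 + 4 = 7): data = {'items': [3, 4, 7], 'count': 2}
After line 3 (count = len(items) = 3): data = {'items': [3, 4, 7], 'count': 3}

{'items': [3, 4, 7], 'count': 3}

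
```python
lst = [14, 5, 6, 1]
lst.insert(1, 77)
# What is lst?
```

[14, 77, 5, 6, 1]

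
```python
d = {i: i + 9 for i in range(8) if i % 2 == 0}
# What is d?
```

{0: 9, 2: 11, 4: 13, 6: 15}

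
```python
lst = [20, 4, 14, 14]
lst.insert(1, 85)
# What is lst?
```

[20, 85, 4, 14, 14]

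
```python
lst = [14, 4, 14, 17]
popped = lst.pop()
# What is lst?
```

[14, 4, 14]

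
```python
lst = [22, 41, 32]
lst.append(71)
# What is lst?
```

[22, 41, 32, 71]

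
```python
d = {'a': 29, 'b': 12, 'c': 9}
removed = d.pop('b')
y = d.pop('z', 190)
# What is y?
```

After line 1: d = {'a': 29, 'b': 12, 'c': 9}
After line 2 (pop 'b' returns 12): d = {'a': 29, 'c': 9}, removed = 12
After line 3 (pop 'z' missing, returns default 190): d = {'a': 29, 'c': 9}, y = 190

190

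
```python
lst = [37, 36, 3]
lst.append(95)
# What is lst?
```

[37, 36, 3, 95]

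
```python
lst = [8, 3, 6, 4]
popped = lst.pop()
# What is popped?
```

4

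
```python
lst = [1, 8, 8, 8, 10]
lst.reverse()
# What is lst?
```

[10, 8, 8, 8, 1]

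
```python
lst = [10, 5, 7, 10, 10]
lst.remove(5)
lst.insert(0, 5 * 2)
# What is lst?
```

After line 1: lst = [10, 5, 7, 10, 10]
After line 2 (remove first 5): lst = [10, 7, 10, 10]
After line 3 (insert 10 at index 0): lst = [10, 10, 7, 10, 10]

[10, 10, 7, 10, 10]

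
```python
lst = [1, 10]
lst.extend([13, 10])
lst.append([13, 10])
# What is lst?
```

After line 1: lst = [1, 10]
After line 2 (extend unpacks [13, 10]): lst = [1, 10, 13, 10]
After line 3 (append adds [13, 10] as single element): lst = [1, 10, 13, 10, [13, 10]]

[1, 10, 13, 10, [13, 10]]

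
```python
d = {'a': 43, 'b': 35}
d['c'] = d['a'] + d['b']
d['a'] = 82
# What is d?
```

After line 1: d = {'a': 43, 'b': 35}
After line 2 (d['c'] = 43 + 35): d = {'a': 43, 'b': 35, 'c': 78}
After line 3: d = {'a': 82, 'b': 35, 'c': 78}

{'a': 82, 'b': 35, 'c': 78}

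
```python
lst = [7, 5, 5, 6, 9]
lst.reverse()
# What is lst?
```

[9, 6, 5, 5, 7]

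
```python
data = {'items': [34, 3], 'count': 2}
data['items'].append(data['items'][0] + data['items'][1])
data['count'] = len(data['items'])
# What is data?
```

After line 1: data = {'items': [34, 3], 'count': 2}
After line 2 (append 34 + 3 = 37): data = {'items': [34, 3, 37], 'count': 2}
After line 3 (count = len(items) = 3): data = {'items': [34, 3, 37], 'count': 3}

{'items': [34, 3, 37], 'count': 3}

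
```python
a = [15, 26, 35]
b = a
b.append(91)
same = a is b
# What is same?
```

After line 1: a = [15, 26, 35]
After line 2 (b = a is an alias, same object): a = [15, 26, 35], b = [15, 26, 35]
After line 3 (b.append mutates the shared list): a = [15, 26, 35, 91], b = [15, 26, 35, 91]
After line 4 (same = a is b; same object -> True): same = True

True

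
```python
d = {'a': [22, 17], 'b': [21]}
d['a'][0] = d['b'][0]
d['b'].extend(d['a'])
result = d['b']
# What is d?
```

After line 1: d = {'a': [22, 17], 'b': [21]}
After line 2 (a[0] = b[0] = 21): d = {'a': [21, 17], 'b': [21]}
After line 3 (b.extend(a) appends [21, 17]): d = {'a': [21, 17], 'b': [21, 21, 17]}
After line 4: result = d['b'] = [21, 21, 17]

{'a': [21, 17], 'b': [21, 21, 17]}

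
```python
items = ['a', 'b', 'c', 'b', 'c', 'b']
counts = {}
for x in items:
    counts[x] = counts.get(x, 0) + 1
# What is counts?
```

Initial: counts = {}, items = ['a', 'b', 'c', 'b', 'c', 'b']
See 'a': counts = {'a': 1}
See 'b': counts = {'a': 1, 'b': 1}
See 'c': counts = {'a': 1, 'b': 1, 'c': 1}
See 'b': counts = {'a': 1, 'b': 2, 'c': 1}
See 'c': counts = {'a': 1, 'b': 2, 'c': 2}
See 'b': counts = {'a': 1, 'b': 3, 'c': 2}

{'a': 1, 'b': 3, 'c': 2}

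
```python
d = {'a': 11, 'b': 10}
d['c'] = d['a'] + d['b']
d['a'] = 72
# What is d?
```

After line 1: d = {'a': 11, 'b': 10}
After line 2 (d['c'] = 11 + 10): d = {'a': 11, 'b': 10, 'c': 21}
After line 3: d = {'a': 72, 'b': 10, 'c': 21}

{'a': 72, 'b': 10, 'c': 21}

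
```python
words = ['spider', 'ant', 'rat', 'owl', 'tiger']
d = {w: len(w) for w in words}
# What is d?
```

{'spider': 6, 'ant': 3, 'rat': 3, 'owl': 3, 'tiger': 5}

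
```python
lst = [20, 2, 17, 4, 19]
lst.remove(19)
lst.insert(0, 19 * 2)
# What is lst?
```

After line 1: lst = [20, 2, 17, 4, 19]
After line 2 (remove first 19): lst = [20, 2, 17, 4]
After line 3 (insert 38 at index 0): lst = [38, 20, 2, 17, 4]

[38, 20, 2, 17, 4]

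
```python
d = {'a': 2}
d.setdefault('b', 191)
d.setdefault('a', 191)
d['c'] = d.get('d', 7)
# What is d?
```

After line 1: d = {'a': 2}
After line 2 (setdefault adds 'b'=191): d = {'a': 2, 'b': 191}
After line 3 (setdefault 'a' no-op, already exists): d = {'a': 2, 'b': 191}
After line 4 (get('d', 7) returns default since 'd' not in d): d = {'a': 2, 'b': 191, 'c': 7}

{'a': 2, 'b': 191, 'c': 7}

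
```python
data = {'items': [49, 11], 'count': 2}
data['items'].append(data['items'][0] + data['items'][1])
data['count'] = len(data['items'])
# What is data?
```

After line 1: data = {'items': [49, 11], 'count': 2}
After line 2 (append 49 + 11 = 60): data = {'items': [49, 11, 60], 'count': 2}
After line 3 (count = len(items) = 3): data = {'items': [49, 11, 60], 'count': 3}

{'items': [49, 11, 60], 'count': 3}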